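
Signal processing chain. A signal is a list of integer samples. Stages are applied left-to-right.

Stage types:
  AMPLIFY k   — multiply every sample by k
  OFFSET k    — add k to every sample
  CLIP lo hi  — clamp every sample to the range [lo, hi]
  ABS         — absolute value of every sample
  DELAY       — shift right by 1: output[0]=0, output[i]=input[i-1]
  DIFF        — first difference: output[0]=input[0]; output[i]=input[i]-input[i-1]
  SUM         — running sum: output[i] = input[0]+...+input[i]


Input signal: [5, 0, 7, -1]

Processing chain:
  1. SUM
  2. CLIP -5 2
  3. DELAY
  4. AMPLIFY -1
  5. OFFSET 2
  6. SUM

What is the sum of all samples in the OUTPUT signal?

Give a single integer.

Answer: 8

Derivation:
Input: [5, 0, 7, -1]
Stage 1 (SUM): sum[0..0]=5, sum[0..1]=5, sum[0..2]=12, sum[0..3]=11 -> [5, 5, 12, 11]
Stage 2 (CLIP -5 2): clip(5,-5,2)=2, clip(5,-5,2)=2, clip(12,-5,2)=2, clip(11,-5,2)=2 -> [2, 2, 2, 2]
Stage 3 (DELAY): [0, 2, 2, 2] = [0, 2, 2, 2] -> [0, 2, 2, 2]
Stage 4 (AMPLIFY -1): 0*-1=0, 2*-1=-2, 2*-1=-2, 2*-1=-2 -> [0, -2, -2, -2]
Stage 5 (OFFSET 2): 0+2=2, -2+2=0, -2+2=0, -2+2=0 -> [2, 0, 0, 0]
Stage 6 (SUM): sum[0..0]=2, sum[0..1]=2, sum[0..2]=2, sum[0..3]=2 -> [2, 2, 2, 2]
Output sum: 8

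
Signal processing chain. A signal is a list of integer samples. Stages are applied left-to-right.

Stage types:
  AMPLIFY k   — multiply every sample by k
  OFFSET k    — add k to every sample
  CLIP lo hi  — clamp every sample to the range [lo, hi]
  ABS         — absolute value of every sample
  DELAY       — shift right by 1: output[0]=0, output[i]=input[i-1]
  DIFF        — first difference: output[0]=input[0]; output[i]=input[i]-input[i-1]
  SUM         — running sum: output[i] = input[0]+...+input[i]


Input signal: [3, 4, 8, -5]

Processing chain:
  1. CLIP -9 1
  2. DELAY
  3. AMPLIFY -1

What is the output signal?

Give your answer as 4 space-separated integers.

Input: [3, 4, 8, -5]
Stage 1 (CLIP -9 1): clip(3,-9,1)=1, clip(4,-9,1)=1, clip(8,-9,1)=1, clip(-5,-9,1)=-5 -> [1, 1, 1, -5]
Stage 2 (DELAY): [0, 1, 1, 1] = [0, 1, 1, 1] -> [0, 1, 1, 1]
Stage 3 (AMPLIFY -1): 0*-1=0, 1*-1=-1, 1*-1=-1, 1*-1=-1 -> [0, -1, -1, -1]

Answer: 0 -1 -1 -1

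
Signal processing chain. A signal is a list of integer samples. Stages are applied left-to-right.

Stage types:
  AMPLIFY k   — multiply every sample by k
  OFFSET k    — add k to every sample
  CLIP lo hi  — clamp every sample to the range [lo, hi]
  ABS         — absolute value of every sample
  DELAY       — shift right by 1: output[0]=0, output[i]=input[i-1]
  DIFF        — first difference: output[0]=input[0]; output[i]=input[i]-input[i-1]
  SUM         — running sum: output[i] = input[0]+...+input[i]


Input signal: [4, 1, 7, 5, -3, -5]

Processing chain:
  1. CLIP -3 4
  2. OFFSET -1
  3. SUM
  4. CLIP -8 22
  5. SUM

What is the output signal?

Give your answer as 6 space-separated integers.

Answer: 3 6 12 21 26 27

Derivation:
Input: [4, 1, 7, 5, -3, -5]
Stage 1 (CLIP -3 4): clip(4,-3,4)=4, clip(1,-3,4)=1, clip(7,-3,4)=4, clip(5,-3,4)=4, clip(-3,-3,4)=-3, clip(-5,-3,4)=-3 -> [4, 1, 4, 4, -3, -3]
Stage 2 (OFFSET -1): 4+-1=3, 1+-1=0, 4+-1=3, 4+-1=3, -3+-1=-4, -3+-1=-4 -> [3, 0, 3, 3, -4, -4]
Stage 3 (SUM): sum[0..0]=3, sum[0..1]=3, sum[0..2]=6, sum[0..3]=9, sum[0..4]=5, sum[0..5]=1 -> [3, 3, 6, 9, 5, 1]
Stage 4 (CLIP -8 22): clip(3,-8,22)=3, clip(3,-8,22)=3, clip(6,-8,22)=6, clip(9,-8,22)=9, clip(5,-8,22)=5, clip(1,-8,22)=1 -> [3, 3, 6, 9, 5, 1]
Stage 5 (SUM): sum[0..0]=3, sum[0..1]=6, sum[0..2]=12, sum[0..3]=21, sum[0..4]=26, sum[0..5]=27 -> [3, 6, 12, 21, 26, 27]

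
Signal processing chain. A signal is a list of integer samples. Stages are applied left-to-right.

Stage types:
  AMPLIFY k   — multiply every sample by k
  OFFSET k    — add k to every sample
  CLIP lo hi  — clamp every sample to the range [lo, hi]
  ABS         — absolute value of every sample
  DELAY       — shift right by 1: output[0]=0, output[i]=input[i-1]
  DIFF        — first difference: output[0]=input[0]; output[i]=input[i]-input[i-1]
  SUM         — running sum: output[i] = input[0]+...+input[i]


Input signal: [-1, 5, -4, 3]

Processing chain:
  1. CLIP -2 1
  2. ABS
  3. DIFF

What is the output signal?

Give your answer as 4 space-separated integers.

Input: [-1, 5, -4, 3]
Stage 1 (CLIP -2 1): clip(-1,-2,1)=-1, clip(5,-2,1)=1, clip(-4,-2,1)=-2, clip(3,-2,1)=1 -> [-1, 1, -2, 1]
Stage 2 (ABS): |-1|=1, |1|=1, |-2|=2, |1|=1 -> [1, 1, 2, 1]
Stage 3 (DIFF): s[0]=1, 1-1=0, 2-1=1, 1-2=-1 -> [1, 0, 1, -1]

Answer: 1 0 1 -1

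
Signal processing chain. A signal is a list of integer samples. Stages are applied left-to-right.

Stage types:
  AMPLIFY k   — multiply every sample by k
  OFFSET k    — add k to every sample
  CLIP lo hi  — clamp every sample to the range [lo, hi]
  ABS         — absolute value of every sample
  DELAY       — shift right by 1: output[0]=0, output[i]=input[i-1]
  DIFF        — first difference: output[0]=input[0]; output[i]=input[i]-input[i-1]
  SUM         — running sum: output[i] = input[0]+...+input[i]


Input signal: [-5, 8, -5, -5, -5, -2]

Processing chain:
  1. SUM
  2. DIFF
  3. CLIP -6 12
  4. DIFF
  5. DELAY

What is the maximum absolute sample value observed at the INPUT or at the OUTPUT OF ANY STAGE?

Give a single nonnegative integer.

Answer: 14

Derivation:
Input: [-5, 8, -5, -5, -5, -2] (max |s|=8)
Stage 1 (SUM): sum[0..0]=-5, sum[0..1]=3, sum[0..2]=-2, sum[0..3]=-7, sum[0..4]=-12, sum[0..5]=-14 -> [-5, 3, -2, -7, -12, -14] (max |s|=14)
Stage 2 (DIFF): s[0]=-5, 3--5=8, -2-3=-5, -7--2=-5, -12--7=-5, -14--12=-2 -> [-5, 8, -5, -5, -5, -2] (max |s|=8)
Stage 3 (CLIP -6 12): clip(-5,-6,12)=-5, clip(8,-6,12)=8, clip(-5,-6,12)=-5, clip(-5,-6,12)=-5, clip(-5,-6,12)=-5, clip(-2,-6,12)=-2 -> [-5, 8, -5, -5, -5, -2] (max |s|=8)
Stage 4 (DIFF): s[0]=-5, 8--5=13, -5-8=-13, -5--5=0, -5--5=0, -2--5=3 -> [-5, 13, -13, 0, 0, 3] (max |s|=13)
Stage 5 (DELAY): [0, -5, 13, -13, 0, 0] = [0, -5, 13, -13, 0, 0] -> [0, -5, 13, -13, 0, 0] (max |s|=13)
Overall max amplitude: 14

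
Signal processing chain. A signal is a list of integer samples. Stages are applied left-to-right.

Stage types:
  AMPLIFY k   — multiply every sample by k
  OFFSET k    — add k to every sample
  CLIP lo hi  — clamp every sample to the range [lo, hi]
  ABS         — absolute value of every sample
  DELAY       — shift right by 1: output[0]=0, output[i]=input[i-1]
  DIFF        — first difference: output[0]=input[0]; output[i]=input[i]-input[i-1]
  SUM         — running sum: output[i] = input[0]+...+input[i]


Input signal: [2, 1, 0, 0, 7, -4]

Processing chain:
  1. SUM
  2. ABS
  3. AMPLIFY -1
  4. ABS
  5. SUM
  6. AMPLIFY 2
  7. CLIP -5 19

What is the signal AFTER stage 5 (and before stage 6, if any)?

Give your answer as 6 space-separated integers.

Answer: 2 5 8 11 21 27

Derivation:
Input: [2, 1, 0, 0, 7, -4]
Stage 1 (SUM): sum[0..0]=2, sum[0..1]=3, sum[0..2]=3, sum[0..3]=3, sum[0..4]=10, sum[0..5]=6 -> [2, 3, 3, 3, 10, 6]
Stage 2 (ABS): |2|=2, |3|=3, |3|=3, |3|=3, |10|=10, |6|=6 -> [2, 3, 3, 3, 10, 6]
Stage 3 (AMPLIFY -1): 2*-1=-2, 3*-1=-3, 3*-1=-3, 3*-1=-3, 10*-1=-10, 6*-1=-6 -> [-2, -3, -3, -3, -10, -6]
Stage 4 (ABS): |-2|=2, |-3|=3, |-3|=3, |-3|=3, |-10|=10, |-6|=6 -> [2, 3, 3, 3, 10, 6]
Stage 5 (SUM): sum[0..0]=2, sum[0..1]=5, sum[0..2]=8, sum[0..3]=11, sum[0..4]=21, sum[0..5]=27 -> [2, 5, 8, 11, 21, 27]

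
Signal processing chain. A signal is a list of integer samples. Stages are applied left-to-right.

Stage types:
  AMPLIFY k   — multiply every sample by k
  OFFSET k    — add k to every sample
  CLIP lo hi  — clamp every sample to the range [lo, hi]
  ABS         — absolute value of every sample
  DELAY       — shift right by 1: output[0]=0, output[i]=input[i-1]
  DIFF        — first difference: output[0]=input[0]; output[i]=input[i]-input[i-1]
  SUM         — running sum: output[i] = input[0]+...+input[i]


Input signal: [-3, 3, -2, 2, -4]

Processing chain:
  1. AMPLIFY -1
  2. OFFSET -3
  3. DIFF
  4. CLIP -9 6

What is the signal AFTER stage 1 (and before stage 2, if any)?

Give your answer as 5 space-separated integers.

Input: [-3, 3, -2, 2, -4]
Stage 1 (AMPLIFY -1): -3*-1=3, 3*-1=-3, -2*-1=2, 2*-1=-2, -4*-1=4 -> [3, -3, 2, -2, 4]

Answer: 3 -3 2 -2 4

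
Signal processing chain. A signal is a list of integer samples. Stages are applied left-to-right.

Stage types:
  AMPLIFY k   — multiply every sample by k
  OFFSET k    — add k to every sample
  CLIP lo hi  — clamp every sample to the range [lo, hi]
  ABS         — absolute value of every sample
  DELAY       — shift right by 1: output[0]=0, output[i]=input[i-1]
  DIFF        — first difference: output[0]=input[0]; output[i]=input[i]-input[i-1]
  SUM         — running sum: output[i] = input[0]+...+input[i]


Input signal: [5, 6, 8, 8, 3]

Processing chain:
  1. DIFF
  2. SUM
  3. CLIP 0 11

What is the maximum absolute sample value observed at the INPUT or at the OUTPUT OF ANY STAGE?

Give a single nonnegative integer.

Answer: 8

Derivation:
Input: [5, 6, 8, 8, 3] (max |s|=8)
Stage 1 (DIFF): s[0]=5, 6-5=1, 8-6=2, 8-8=0, 3-8=-5 -> [5, 1, 2, 0, -5] (max |s|=5)
Stage 2 (SUM): sum[0..0]=5, sum[0..1]=6, sum[0..2]=8, sum[0..3]=8, sum[0..4]=3 -> [5, 6, 8, 8, 3] (max |s|=8)
Stage 3 (CLIP 0 11): clip(5,0,11)=5, clip(6,0,11)=6, clip(8,0,11)=8, clip(8,0,11)=8, clip(3,0,11)=3 -> [5, 6, 8, 8, 3] (max |s|=8)
Overall max amplitude: 8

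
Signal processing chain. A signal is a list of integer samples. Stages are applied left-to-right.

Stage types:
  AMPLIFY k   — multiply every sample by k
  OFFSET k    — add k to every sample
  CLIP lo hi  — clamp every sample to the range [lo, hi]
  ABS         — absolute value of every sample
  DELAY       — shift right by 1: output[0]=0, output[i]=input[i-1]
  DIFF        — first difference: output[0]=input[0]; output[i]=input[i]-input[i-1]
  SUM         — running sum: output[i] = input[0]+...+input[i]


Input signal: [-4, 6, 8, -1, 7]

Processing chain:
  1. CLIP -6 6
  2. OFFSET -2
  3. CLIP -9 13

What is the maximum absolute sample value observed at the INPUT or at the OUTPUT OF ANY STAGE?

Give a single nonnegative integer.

Input: [-4, 6, 8, -1, 7] (max |s|=8)
Stage 1 (CLIP -6 6): clip(-4,-6,6)=-4, clip(6,-6,6)=6, clip(8,-6,6)=6, clip(-1,-6,6)=-1, clip(7,-6,6)=6 -> [-4, 6, 6, -1, 6] (max |s|=6)
Stage 2 (OFFSET -2): -4+-2=-6, 6+-2=4, 6+-2=4, -1+-2=-3, 6+-2=4 -> [-6, 4, 4, -3, 4] (max |s|=6)
Stage 3 (CLIP -9 13): clip(-6,-9,13)=-6, clip(4,-9,13)=4, clip(4,-9,13)=4, clip(-3,-9,13)=-3, clip(4,-9,13)=4 -> [-6, 4, 4, -3, 4] (max |s|=6)
Overall max amplitude: 8

Answer: 8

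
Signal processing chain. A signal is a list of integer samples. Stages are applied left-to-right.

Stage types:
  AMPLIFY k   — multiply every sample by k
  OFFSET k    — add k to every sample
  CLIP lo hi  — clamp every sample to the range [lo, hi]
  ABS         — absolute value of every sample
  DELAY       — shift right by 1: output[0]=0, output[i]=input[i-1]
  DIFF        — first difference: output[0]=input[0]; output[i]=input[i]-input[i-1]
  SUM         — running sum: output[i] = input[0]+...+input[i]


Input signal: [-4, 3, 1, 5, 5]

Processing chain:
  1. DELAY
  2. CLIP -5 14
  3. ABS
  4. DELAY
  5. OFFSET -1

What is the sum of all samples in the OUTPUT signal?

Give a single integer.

Input: [-4, 3, 1, 5, 5]
Stage 1 (DELAY): [0, -4, 3, 1, 5] = [0, -4, 3, 1, 5] -> [0, -4, 3, 1, 5]
Stage 2 (CLIP -5 14): clip(0,-5,14)=0, clip(-4,-5,14)=-4, clip(3,-5,14)=3, clip(1,-5,14)=1, clip(5,-5,14)=5 -> [0, -4, 3, 1, 5]
Stage 3 (ABS): |0|=0, |-4|=4, |3|=3, |1|=1, |5|=5 -> [0, 4, 3, 1, 5]
Stage 4 (DELAY): [0, 0, 4, 3, 1] = [0, 0, 4, 3, 1] -> [0, 0, 4, 3, 1]
Stage 5 (OFFSET -1): 0+-1=-1, 0+-1=-1, 4+-1=3, 3+-1=2, 1+-1=0 -> [-1, -1, 3, 2, 0]
Output sum: 3

Answer: 3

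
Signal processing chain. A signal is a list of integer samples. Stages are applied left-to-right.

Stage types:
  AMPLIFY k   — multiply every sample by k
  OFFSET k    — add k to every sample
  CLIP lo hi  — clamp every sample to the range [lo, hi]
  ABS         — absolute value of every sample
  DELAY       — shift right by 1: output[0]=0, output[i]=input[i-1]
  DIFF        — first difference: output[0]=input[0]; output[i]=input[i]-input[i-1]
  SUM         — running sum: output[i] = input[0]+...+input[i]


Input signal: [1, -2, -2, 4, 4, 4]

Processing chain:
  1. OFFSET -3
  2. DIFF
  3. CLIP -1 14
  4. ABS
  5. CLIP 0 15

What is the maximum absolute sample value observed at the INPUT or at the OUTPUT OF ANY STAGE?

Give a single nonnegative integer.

Input: [1, -2, -2, 4, 4, 4] (max |s|=4)
Stage 1 (OFFSET -3): 1+-3=-2, -2+-3=-5, -2+-3=-5, 4+-3=1, 4+-3=1, 4+-3=1 -> [-2, -5, -5, 1, 1, 1] (max |s|=5)
Stage 2 (DIFF): s[0]=-2, -5--2=-3, -5--5=0, 1--5=6, 1-1=0, 1-1=0 -> [-2, -3, 0, 6, 0, 0] (max |s|=6)
Stage 3 (CLIP -1 14): clip(-2,-1,14)=-1, clip(-3,-1,14)=-1, clip(0,-1,14)=0, clip(6,-1,14)=6, clip(0,-1,14)=0, clip(0,-1,14)=0 -> [-1, -1, 0, 6, 0, 0] (max |s|=6)
Stage 4 (ABS): |-1|=1, |-1|=1, |0|=0, |6|=6, |0|=0, |0|=0 -> [1, 1, 0, 6, 0, 0] (max |s|=6)
Stage 5 (CLIP 0 15): clip(1,0,15)=1, clip(1,0,15)=1, clip(0,0,15)=0, clip(6,0,15)=6, clip(0,0,15)=0, clip(0,0,15)=0 -> [1, 1, 0, 6, 0, 0] (max |s|=6)
Overall max amplitude: 6

Answer: 6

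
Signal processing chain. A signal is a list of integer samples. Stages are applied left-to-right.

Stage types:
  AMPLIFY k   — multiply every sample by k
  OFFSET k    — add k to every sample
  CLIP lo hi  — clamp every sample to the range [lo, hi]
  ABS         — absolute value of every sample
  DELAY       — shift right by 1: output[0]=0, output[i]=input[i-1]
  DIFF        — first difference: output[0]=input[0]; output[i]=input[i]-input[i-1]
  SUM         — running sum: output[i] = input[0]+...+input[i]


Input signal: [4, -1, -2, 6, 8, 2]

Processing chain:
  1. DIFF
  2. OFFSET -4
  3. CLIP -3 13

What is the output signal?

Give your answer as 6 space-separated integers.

Input: [4, -1, -2, 6, 8, 2]
Stage 1 (DIFF): s[0]=4, -1-4=-5, -2--1=-1, 6--2=8, 8-6=2, 2-8=-6 -> [4, -5, -1, 8, 2, -6]
Stage 2 (OFFSET -4): 4+-4=0, -5+-4=-9, -1+-4=-5, 8+-4=4, 2+-4=-2, -6+-4=-10 -> [0, -9, -5, 4, -2, -10]
Stage 3 (CLIP -3 13): clip(0,-3,13)=0, clip(-9,-3,13)=-3, clip(-5,-3,13)=-3, clip(4,-3,13)=4, clip(-2,-3,13)=-2, clip(-10,-3,13)=-3 -> [0, -3, -3, 4, -2, -3]

Answer: 0 -3 -3 4 -2 -3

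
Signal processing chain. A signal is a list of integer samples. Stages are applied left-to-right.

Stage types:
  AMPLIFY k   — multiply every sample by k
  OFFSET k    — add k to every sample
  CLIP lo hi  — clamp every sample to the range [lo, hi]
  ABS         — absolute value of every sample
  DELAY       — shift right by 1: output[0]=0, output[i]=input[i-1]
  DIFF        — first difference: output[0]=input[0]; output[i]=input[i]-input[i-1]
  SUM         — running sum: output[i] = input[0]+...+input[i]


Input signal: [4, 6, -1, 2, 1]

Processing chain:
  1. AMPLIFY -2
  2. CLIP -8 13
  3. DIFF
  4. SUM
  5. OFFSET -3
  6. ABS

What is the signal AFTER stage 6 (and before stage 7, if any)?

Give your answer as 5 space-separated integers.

Input: [4, 6, -1, 2, 1]
Stage 1 (AMPLIFY -2): 4*-2=-8, 6*-2=-12, -1*-2=2, 2*-2=-4, 1*-2=-2 -> [-8, -12, 2, -4, -2]
Stage 2 (CLIP -8 13): clip(-8,-8,13)=-8, clip(-12,-8,13)=-8, clip(2,-8,13)=2, clip(-4,-8,13)=-4, clip(-2,-8,13)=-2 -> [-8, -8, 2, -4, -2]
Stage 3 (DIFF): s[0]=-8, -8--8=0, 2--8=10, -4-2=-6, -2--4=2 -> [-8, 0, 10, -6, 2]
Stage 4 (SUM): sum[0..0]=-8, sum[0..1]=-8, sum[0..2]=2, sum[0..3]=-4, sum[0..4]=-2 -> [-8, -8, 2, -4, -2]
Stage 5 (OFFSET -3): -8+-3=-11, -8+-3=-11, 2+-3=-1, -4+-3=-7, -2+-3=-5 -> [-11, -11, -1, -7, -5]
Stage 6 (ABS): |-11|=11, |-11|=11, |-1|=1, |-7|=7, |-5|=5 -> [11, 11, 1, 7, 5]

Answer: 11 11 1 7 5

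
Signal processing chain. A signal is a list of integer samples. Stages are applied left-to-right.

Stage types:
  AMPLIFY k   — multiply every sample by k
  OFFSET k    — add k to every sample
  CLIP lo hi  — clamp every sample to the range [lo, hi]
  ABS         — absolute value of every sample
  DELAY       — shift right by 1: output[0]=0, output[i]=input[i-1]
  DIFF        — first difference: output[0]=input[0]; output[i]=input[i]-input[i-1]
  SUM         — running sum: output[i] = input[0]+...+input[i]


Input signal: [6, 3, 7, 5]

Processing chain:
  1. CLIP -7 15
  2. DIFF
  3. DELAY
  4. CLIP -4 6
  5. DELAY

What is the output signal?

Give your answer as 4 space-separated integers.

Answer: 0 0 6 -3

Derivation:
Input: [6, 3, 7, 5]
Stage 1 (CLIP -7 15): clip(6,-7,15)=6, clip(3,-7,15)=3, clip(7,-7,15)=7, clip(5,-7,15)=5 -> [6, 3, 7, 5]
Stage 2 (DIFF): s[0]=6, 3-6=-3, 7-3=4, 5-7=-2 -> [6, -3, 4, -2]
Stage 3 (DELAY): [0, 6, -3, 4] = [0, 6, -3, 4] -> [0, 6, -3, 4]
Stage 4 (CLIP -4 6): clip(0,-4,6)=0, clip(6,-4,6)=6, clip(-3,-4,6)=-3, clip(4,-4,6)=4 -> [0, 6, -3, 4]
Stage 5 (DELAY): [0, 0, 6, -3] = [0, 0, 6, -3] -> [0, 0, 6, -3]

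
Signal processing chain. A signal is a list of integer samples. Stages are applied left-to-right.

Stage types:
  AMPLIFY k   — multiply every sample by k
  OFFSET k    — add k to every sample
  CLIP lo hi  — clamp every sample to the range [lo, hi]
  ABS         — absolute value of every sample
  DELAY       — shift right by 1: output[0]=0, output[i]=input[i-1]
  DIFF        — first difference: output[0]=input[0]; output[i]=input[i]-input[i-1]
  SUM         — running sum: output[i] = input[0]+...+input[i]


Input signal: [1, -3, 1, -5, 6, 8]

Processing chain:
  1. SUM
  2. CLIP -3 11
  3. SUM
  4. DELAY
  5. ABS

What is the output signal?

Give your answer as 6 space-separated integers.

Input: [1, -3, 1, -5, 6, 8]
Stage 1 (SUM): sum[0..0]=1, sum[0..1]=-2, sum[0..2]=-1, sum[0..3]=-6, sum[0..4]=0, sum[0..5]=8 -> [1, -2, -1, -6, 0, 8]
Stage 2 (CLIP -3 11): clip(1,-3,11)=1, clip(-2,-3,11)=-2, clip(-1,-3,11)=-1, clip(-6,-3,11)=-3, clip(0,-3,11)=0, clip(8,-3,11)=8 -> [1, -2, -1, -3, 0, 8]
Stage 3 (SUM): sum[0..0]=1, sum[0..1]=-1, sum[0..2]=-2, sum[0..3]=-5, sum[0..4]=-5, sum[0..5]=3 -> [1, -1, -2, -5, -5, 3]
Stage 4 (DELAY): [0, 1, -1, -2, -5, -5] = [0, 1, -1, -2, -5, -5] -> [0, 1, -1, -2, -5, -5]
Stage 5 (ABS): |0|=0, |1|=1, |-1|=1, |-2|=2, |-5|=5, |-5|=5 -> [0, 1, 1, 2, 5, 5]

Answer: 0 1 1 2 5 5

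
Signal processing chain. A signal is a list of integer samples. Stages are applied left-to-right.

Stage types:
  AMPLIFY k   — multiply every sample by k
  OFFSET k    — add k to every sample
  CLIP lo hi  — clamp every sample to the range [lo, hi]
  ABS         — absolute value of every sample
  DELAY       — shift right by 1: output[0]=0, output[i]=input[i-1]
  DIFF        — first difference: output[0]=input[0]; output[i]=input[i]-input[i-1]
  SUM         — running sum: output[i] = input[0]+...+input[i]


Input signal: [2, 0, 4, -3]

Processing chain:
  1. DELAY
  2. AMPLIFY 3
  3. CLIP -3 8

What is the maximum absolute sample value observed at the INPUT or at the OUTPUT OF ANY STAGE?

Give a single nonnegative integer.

Input: [2, 0, 4, -3] (max |s|=4)
Stage 1 (DELAY): [0, 2, 0, 4] = [0, 2, 0, 4] -> [0, 2, 0, 4] (max |s|=4)
Stage 2 (AMPLIFY 3): 0*3=0, 2*3=6, 0*3=0, 4*3=12 -> [0, 6, 0, 12] (max |s|=12)
Stage 3 (CLIP -3 8): clip(0,-3,8)=0, clip(6,-3,8)=6, clip(0,-3,8)=0, clip(12,-3,8)=8 -> [0, 6, 0, 8] (max |s|=8)
Overall max amplitude: 12

Answer: 12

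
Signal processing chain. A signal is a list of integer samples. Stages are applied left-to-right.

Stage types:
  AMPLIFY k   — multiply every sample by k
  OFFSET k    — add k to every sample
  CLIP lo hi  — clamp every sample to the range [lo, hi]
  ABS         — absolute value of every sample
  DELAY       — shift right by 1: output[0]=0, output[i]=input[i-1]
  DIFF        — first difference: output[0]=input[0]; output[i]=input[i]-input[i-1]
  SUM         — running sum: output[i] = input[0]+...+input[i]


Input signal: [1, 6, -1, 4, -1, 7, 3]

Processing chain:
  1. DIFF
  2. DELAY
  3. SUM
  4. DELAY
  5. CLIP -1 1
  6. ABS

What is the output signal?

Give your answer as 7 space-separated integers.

Answer: 0 0 1 1 1 1 1

Derivation:
Input: [1, 6, -1, 4, -1, 7, 3]
Stage 1 (DIFF): s[0]=1, 6-1=5, -1-6=-7, 4--1=5, -1-4=-5, 7--1=8, 3-7=-4 -> [1, 5, -7, 5, -5, 8, -4]
Stage 2 (DELAY): [0, 1, 5, -7, 5, -5, 8] = [0, 1, 5, -7, 5, -5, 8] -> [0, 1, 5, -7, 5, -5, 8]
Stage 3 (SUM): sum[0..0]=0, sum[0..1]=1, sum[0..2]=6, sum[0..3]=-1, sum[0..4]=4, sum[0..5]=-1, sum[0..6]=7 -> [0, 1, 6, -1, 4, -1, 7]
Stage 4 (DELAY): [0, 0, 1, 6, -1, 4, -1] = [0, 0, 1, 6, -1, 4, -1] -> [0, 0, 1, 6, -1, 4, -1]
Stage 5 (CLIP -1 1): clip(0,-1,1)=0, clip(0,-1,1)=0, clip(1,-1,1)=1, clip(6,-1,1)=1, clip(-1,-1,1)=-1, clip(4,-1,1)=1, clip(-1,-1,1)=-1 -> [0, 0, 1, 1, -1, 1, -1]
Stage 6 (ABS): |0|=0, |0|=0, |1|=1, |1|=1, |-1|=1, |1|=1, |-1|=1 -> [0, 0, 1, 1, 1, 1, 1]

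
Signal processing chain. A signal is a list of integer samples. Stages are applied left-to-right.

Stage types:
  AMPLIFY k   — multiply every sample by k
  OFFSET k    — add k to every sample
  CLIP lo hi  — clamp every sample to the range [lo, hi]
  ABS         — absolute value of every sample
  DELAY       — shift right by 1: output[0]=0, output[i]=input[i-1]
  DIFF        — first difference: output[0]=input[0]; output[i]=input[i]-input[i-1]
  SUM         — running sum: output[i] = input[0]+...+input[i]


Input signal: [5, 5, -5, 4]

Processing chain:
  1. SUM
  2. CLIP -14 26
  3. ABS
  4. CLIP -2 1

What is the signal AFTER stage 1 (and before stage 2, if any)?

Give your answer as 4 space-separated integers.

Input: [5, 5, -5, 4]
Stage 1 (SUM): sum[0..0]=5, sum[0..1]=10, sum[0..2]=5, sum[0..3]=9 -> [5, 10, 5, 9]

Answer: 5 10 5 9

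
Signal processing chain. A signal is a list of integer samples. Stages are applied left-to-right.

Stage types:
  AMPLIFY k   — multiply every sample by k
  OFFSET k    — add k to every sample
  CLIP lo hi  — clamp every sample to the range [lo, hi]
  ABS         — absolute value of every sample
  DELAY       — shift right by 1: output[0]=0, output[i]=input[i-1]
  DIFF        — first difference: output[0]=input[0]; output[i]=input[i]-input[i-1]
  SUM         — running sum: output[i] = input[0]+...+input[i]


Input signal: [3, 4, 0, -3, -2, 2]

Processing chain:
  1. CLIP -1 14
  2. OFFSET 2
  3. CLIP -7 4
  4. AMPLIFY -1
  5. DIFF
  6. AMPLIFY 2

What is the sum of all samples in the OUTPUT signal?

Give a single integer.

Answer: -8

Derivation:
Input: [3, 4, 0, -3, -2, 2]
Stage 1 (CLIP -1 14): clip(3,-1,14)=3, clip(4,-1,14)=4, clip(0,-1,14)=0, clip(-3,-1,14)=-1, clip(-2,-1,14)=-1, clip(2,-1,14)=2 -> [3, 4, 0, -1, -1, 2]
Stage 2 (OFFSET 2): 3+2=5, 4+2=6, 0+2=2, -1+2=1, -1+2=1, 2+2=4 -> [5, 6, 2, 1, 1, 4]
Stage 3 (CLIP -7 4): clip(5,-7,4)=4, clip(6,-7,4)=4, clip(2,-7,4)=2, clip(1,-7,4)=1, clip(1,-7,4)=1, clip(4,-7,4)=4 -> [4, 4, 2, 1, 1, 4]
Stage 4 (AMPLIFY -1): 4*-1=-4, 4*-1=-4, 2*-1=-2, 1*-1=-1, 1*-1=-1, 4*-1=-4 -> [-4, -4, -2, -1, -1, -4]
Stage 5 (DIFF): s[0]=-4, -4--4=0, -2--4=2, -1--2=1, -1--1=0, -4--1=-3 -> [-4, 0, 2, 1, 0, -3]
Stage 6 (AMPLIFY 2): -4*2=-8, 0*2=0, 2*2=4, 1*2=2, 0*2=0, -3*2=-6 -> [-8, 0, 4, 2, 0, -6]
Output sum: -8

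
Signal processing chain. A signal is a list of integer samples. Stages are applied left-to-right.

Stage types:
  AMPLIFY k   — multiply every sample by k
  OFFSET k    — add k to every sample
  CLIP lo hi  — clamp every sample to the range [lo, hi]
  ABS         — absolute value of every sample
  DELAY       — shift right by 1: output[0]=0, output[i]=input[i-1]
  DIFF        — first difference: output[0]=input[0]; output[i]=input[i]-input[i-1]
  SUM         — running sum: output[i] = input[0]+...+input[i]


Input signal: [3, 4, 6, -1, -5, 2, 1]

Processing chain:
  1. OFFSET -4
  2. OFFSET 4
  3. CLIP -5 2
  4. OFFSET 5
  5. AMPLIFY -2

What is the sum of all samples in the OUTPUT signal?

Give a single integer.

Input: [3, 4, 6, -1, -5, 2, 1]
Stage 1 (OFFSET -4): 3+-4=-1, 4+-4=0, 6+-4=2, -1+-4=-5, -5+-4=-9, 2+-4=-2, 1+-4=-3 -> [-1, 0, 2, -5, -9, -2, -3]
Stage 2 (OFFSET 4): -1+4=3, 0+4=4, 2+4=6, -5+4=-1, -9+4=-5, -2+4=2, -3+4=1 -> [3, 4, 6, -1, -5, 2, 1]
Stage 3 (CLIP -5 2): clip(3,-5,2)=2, clip(4,-5,2)=2, clip(6,-5,2)=2, clip(-1,-5,2)=-1, clip(-5,-5,2)=-5, clip(2,-5,2)=2, clip(1,-5,2)=1 -> [2, 2, 2, -1, -5, 2, 1]
Stage 4 (OFFSET 5): 2+5=7, 2+5=7, 2+5=7, -1+5=4, -5+5=0, 2+5=7, 1+5=6 -> [7, 7, 7, 4, 0, 7, 6]
Stage 5 (AMPLIFY -2): 7*-2=-14, 7*-2=-14, 7*-2=-14, 4*-2=-8, 0*-2=0, 7*-2=-14, 6*-2=-12 -> [-14, -14, -14, -8, 0, -14, -12]
Output sum: -76

Answer: -76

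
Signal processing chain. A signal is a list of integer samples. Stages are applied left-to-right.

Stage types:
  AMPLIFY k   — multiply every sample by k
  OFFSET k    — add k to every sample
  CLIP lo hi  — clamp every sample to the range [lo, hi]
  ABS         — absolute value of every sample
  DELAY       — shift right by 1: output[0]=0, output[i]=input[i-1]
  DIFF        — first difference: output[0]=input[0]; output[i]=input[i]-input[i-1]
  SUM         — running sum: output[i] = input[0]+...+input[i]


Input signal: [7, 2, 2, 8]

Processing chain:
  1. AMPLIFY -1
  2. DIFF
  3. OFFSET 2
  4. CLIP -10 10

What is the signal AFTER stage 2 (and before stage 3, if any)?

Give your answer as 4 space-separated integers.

Input: [7, 2, 2, 8]
Stage 1 (AMPLIFY -1): 7*-1=-7, 2*-1=-2, 2*-1=-2, 8*-1=-8 -> [-7, -2, -2, -8]
Stage 2 (DIFF): s[0]=-7, -2--7=5, -2--2=0, -8--2=-6 -> [-7, 5, 0, -6]

Answer: -7 5 0 -6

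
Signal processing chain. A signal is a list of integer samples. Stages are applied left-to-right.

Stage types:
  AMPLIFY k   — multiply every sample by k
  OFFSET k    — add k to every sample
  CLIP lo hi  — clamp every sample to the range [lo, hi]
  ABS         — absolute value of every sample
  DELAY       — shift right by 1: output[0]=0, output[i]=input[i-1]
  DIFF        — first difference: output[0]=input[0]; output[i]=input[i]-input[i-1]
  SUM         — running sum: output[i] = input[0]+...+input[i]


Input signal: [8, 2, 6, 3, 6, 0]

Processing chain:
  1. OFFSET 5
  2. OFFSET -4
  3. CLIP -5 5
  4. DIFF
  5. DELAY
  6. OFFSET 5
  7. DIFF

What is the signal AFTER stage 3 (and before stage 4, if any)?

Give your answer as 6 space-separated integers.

Answer: 5 3 5 4 5 1

Derivation:
Input: [8, 2, 6, 3, 6, 0]
Stage 1 (OFFSET 5): 8+5=13, 2+5=7, 6+5=11, 3+5=8, 6+5=11, 0+5=5 -> [13, 7, 11, 8, 11, 5]
Stage 2 (OFFSET -4): 13+-4=9, 7+-4=3, 11+-4=7, 8+-4=4, 11+-4=7, 5+-4=1 -> [9, 3, 7, 4, 7, 1]
Stage 3 (CLIP -5 5): clip(9,-5,5)=5, clip(3,-5,5)=3, clip(7,-5,5)=5, clip(4,-5,5)=4, clip(7,-5,5)=5, clip(1,-5,5)=1 -> [5, 3, 5, 4, 5, 1]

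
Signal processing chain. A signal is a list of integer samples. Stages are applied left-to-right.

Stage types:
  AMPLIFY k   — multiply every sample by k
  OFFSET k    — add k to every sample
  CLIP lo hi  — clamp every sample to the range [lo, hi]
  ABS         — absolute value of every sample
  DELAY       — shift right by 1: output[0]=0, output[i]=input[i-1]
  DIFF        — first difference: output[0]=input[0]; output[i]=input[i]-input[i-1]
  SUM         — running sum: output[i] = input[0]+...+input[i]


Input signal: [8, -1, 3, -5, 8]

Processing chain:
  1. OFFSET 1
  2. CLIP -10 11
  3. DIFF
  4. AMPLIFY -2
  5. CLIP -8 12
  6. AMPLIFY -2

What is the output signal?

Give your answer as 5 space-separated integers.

Input: [8, -1, 3, -5, 8]
Stage 1 (OFFSET 1): 8+1=9, -1+1=0, 3+1=4, -5+1=-4, 8+1=9 -> [9, 0, 4, -4, 9]
Stage 2 (CLIP -10 11): clip(9,-10,11)=9, clip(0,-10,11)=0, clip(4,-10,11)=4, clip(-4,-10,11)=-4, clip(9,-10,11)=9 -> [9, 0, 4, -4, 9]
Stage 3 (DIFF): s[0]=9, 0-9=-9, 4-0=4, -4-4=-8, 9--4=13 -> [9, -9, 4, -8, 13]
Stage 4 (AMPLIFY -2): 9*-2=-18, -9*-2=18, 4*-2=-8, -8*-2=16, 13*-2=-26 -> [-18, 18, -8, 16, -26]
Stage 5 (CLIP -8 12): clip(-18,-8,12)=-8, clip(18,-8,12)=12, clip(-8,-8,12)=-8, clip(16,-8,12)=12, clip(-26,-8,12)=-8 -> [-8, 12, -8, 12, -8]
Stage 6 (AMPLIFY -2): -8*-2=16, 12*-2=-24, -8*-2=16, 12*-2=-24, -8*-2=16 -> [16, -24, 16, -24, 16]

Answer: 16 -24 16 -24 16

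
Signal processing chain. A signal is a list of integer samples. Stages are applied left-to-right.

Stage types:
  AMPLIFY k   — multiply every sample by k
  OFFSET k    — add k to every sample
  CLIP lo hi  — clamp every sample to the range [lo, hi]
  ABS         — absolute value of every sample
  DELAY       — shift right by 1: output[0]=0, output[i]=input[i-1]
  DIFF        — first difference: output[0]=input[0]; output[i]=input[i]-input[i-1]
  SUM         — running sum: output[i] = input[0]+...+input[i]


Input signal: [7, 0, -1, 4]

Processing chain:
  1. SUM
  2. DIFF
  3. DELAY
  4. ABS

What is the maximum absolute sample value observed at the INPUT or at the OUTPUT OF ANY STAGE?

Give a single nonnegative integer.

Answer: 10

Derivation:
Input: [7, 0, -1, 4] (max |s|=7)
Stage 1 (SUM): sum[0..0]=7, sum[0..1]=7, sum[0..2]=6, sum[0..3]=10 -> [7, 7, 6, 10] (max |s|=10)
Stage 2 (DIFF): s[0]=7, 7-7=0, 6-7=-1, 10-6=4 -> [7, 0, -1, 4] (max |s|=7)
Stage 3 (DELAY): [0, 7, 0, -1] = [0, 7, 0, -1] -> [0, 7, 0, -1] (max |s|=7)
Stage 4 (ABS): |0|=0, |7|=7, |0|=0, |-1|=1 -> [0, 7, 0, 1] (max |s|=7)
Overall max amplitude: 10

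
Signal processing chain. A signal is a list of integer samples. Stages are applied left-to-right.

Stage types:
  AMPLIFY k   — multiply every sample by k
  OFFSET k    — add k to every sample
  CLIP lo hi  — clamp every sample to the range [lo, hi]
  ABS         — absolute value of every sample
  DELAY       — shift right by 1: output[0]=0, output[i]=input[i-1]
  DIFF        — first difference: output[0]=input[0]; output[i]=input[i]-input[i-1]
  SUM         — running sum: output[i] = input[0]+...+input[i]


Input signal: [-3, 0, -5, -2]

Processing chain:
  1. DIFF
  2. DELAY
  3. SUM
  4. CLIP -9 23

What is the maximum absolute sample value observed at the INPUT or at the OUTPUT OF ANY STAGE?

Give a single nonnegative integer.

Answer: 5

Derivation:
Input: [-3, 0, -5, -2] (max |s|=5)
Stage 1 (DIFF): s[0]=-3, 0--3=3, -5-0=-5, -2--5=3 -> [-3, 3, -5, 3] (max |s|=5)
Stage 2 (DELAY): [0, -3, 3, -5] = [0, -3, 3, -5] -> [0, -3, 3, -5] (max |s|=5)
Stage 3 (SUM): sum[0..0]=0, sum[0..1]=-3, sum[0..2]=0, sum[0..3]=-5 -> [0, -3, 0, -5] (max |s|=5)
Stage 4 (CLIP -9 23): clip(0,-9,23)=0, clip(-3,-9,23)=-3, clip(0,-9,23)=0, clip(-5,-9,23)=-5 -> [0, -3, 0, -5] (max |s|=5)
Overall max amplitude: 5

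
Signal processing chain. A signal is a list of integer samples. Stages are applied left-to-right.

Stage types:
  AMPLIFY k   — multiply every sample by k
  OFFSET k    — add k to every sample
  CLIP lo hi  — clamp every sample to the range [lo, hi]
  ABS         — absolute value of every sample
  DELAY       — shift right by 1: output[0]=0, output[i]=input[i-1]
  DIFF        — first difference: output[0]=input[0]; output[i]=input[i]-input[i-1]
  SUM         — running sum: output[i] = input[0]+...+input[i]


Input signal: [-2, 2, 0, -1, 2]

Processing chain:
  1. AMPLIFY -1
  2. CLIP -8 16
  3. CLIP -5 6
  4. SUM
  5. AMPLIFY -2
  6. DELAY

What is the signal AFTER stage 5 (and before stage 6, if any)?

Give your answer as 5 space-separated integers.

Input: [-2, 2, 0, -1, 2]
Stage 1 (AMPLIFY -1): -2*-1=2, 2*-1=-2, 0*-1=0, -1*-1=1, 2*-1=-2 -> [2, -2, 0, 1, -2]
Stage 2 (CLIP -8 16): clip(2,-8,16)=2, clip(-2,-8,16)=-2, clip(0,-8,16)=0, clip(1,-8,16)=1, clip(-2,-8,16)=-2 -> [2, -2, 0, 1, -2]
Stage 3 (CLIP -5 6): clip(2,-5,6)=2, clip(-2,-5,6)=-2, clip(0,-5,6)=0, clip(1,-5,6)=1, clip(-2,-5,6)=-2 -> [2, -2, 0, 1, -2]
Stage 4 (SUM): sum[0..0]=2, sum[0..1]=0, sum[0..2]=0, sum[0..3]=1, sum[0..4]=-1 -> [2, 0, 0, 1, -1]
Stage 5 (AMPLIFY -2): 2*-2=-4, 0*-2=0, 0*-2=0, 1*-2=-2, -1*-2=2 -> [-4, 0, 0, -2, 2]

Answer: -4 0 0 -2 2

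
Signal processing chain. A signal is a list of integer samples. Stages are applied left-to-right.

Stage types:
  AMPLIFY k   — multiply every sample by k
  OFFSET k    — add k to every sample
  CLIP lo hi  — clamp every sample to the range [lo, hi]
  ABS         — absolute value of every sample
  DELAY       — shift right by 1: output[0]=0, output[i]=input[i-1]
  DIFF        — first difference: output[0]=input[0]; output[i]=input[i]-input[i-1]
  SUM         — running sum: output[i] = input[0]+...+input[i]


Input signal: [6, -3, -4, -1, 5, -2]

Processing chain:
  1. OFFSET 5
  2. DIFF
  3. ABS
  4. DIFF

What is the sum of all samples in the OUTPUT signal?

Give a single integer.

Answer: 7

Derivation:
Input: [6, -3, -4, -1, 5, -2]
Stage 1 (OFFSET 5): 6+5=11, -3+5=2, -4+5=1, -1+5=4, 5+5=10, -2+5=3 -> [11, 2, 1, 4, 10, 3]
Stage 2 (DIFF): s[0]=11, 2-11=-9, 1-2=-1, 4-1=3, 10-4=6, 3-10=-7 -> [11, -9, -1, 3, 6, -7]
Stage 3 (ABS): |11|=11, |-9|=9, |-1|=1, |3|=3, |6|=6, |-7|=7 -> [11, 9, 1, 3, 6, 7]
Stage 4 (DIFF): s[0]=11, 9-11=-2, 1-9=-8, 3-1=2, 6-3=3, 7-6=1 -> [11, -2, -8, 2, 3, 1]
Output sum: 7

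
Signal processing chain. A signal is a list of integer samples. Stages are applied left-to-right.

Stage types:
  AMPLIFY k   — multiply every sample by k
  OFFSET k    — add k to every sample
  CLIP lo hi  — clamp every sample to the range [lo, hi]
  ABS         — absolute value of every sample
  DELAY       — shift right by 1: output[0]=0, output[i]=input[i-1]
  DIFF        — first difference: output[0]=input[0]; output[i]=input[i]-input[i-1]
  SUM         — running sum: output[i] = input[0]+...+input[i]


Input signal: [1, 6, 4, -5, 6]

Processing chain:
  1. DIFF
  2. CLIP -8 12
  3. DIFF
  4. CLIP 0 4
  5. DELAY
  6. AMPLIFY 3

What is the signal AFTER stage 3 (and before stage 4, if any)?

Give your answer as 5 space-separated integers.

Answer: 1 4 -7 -6 19

Derivation:
Input: [1, 6, 4, -5, 6]
Stage 1 (DIFF): s[0]=1, 6-1=5, 4-6=-2, -5-4=-9, 6--5=11 -> [1, 5, -2, -9, 11]
Stage 2 (CLIP -8 12): clip(1,-8,12)=1, clip(5,-8,12)=5, clip(-2,-8,12)=-2, clip(-9,-8,12)=-8, clip(11,-8,12)=11 -> [1, 5, -2, -8, 11]
Stage 3 (DIFF): s[0]=1, 5-1=4, -2-5=-7, -8--2=-6, 11--8=19 -> [1, 4, -7, -6, 19]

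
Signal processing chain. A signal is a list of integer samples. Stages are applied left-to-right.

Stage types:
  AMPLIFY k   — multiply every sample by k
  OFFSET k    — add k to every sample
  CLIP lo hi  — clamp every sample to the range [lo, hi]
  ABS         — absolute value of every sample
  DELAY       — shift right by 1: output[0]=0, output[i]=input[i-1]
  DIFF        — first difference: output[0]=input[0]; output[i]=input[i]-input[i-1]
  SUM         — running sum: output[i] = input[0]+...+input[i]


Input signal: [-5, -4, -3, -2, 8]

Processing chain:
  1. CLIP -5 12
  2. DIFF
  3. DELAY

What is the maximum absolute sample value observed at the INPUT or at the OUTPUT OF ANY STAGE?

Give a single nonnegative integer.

Input: [-5, -4, -3, -2, 8] (max |s|=8)
Stage 1 (CLIP -5 12): clip(-5,-5,12)=-5, clip(-4,-5,12)=-4, clip(-3,-5,12)=-3, clip(-2,-5,12)=-2, clip(8,-5,12)=8 -> [-5, -4, -3, -2, 8] (max |s|=8)
Stage 2 (DIFF): s[0]=-5, -4--5=1, -3--4=1, -2--3=1, 8--2=10 -> [-5, 1, 1, 1, 10] (max |s|=10)
Stage 3 (DELAY): [0, -5, 1, 1, 1] = [0, -5, 1, 1, 1] -> [0, -5, 1, 1, 1] (max |s|=5)
Overall max amplitude: 10

Answer: 10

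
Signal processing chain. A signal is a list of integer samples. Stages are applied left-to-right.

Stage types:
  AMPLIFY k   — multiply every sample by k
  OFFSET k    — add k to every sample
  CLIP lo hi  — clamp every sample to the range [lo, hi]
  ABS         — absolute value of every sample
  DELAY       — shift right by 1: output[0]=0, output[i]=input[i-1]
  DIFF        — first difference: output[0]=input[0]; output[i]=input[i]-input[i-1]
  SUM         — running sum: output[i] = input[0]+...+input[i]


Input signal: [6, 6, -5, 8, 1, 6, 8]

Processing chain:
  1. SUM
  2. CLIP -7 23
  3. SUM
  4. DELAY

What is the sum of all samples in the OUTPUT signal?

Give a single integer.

Input: [6, 6, -5, 8, 1, 6, 8]
Stage 1 (SUM): sum[0..0]=6, sum[0..1]=12, sum[0..2]=7, sum[0..3]=15, sum[0..4]=16, sum[0..5]=22, sum[0..6]=30 -> [6, 12, 7, 15, 16, 22, 30]
Stage 2 (CLIP -7 23): clip(6,-7,23)=6, clip(12,-7,23)=12, clip(7,-7,23)=7, clip(15,-7,23)=15, clip(16,-7,23)=16, clip(22,-7,23)=22, clip(30,-7,23)=23 -> [6, 12, 7, 15, 16, 22, 23]
Stage 3 (SUM): sum[0..0]=6, sum[0..1]=18, sum[0..2]=25, sum[0..3]=40, sum[0..4]=56, sum[0..5]=78, sum[0..6]=101 -> [6, 18, 25, 40, 56, 78, 101]
Stage 4 (DELAY): [0, 6, 18, 25, 40, 56, 78] = [0, 6, 18, 25, 40, 56, 78] -> [0, 6, 18, 25, 40, 56, 78]
Output sum: 223

Answer: 223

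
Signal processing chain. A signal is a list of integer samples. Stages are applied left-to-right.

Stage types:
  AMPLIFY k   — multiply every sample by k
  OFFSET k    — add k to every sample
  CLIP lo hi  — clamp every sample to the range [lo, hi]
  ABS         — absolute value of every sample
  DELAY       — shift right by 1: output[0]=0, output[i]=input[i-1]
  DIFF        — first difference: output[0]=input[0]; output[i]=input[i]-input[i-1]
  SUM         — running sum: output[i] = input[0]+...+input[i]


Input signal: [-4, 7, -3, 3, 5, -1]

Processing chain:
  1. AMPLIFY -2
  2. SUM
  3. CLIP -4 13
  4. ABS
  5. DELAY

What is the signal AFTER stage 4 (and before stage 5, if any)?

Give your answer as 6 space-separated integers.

Input: [-4, 7, -3, 3, 5, -1]
Stage 1 (AMPLIFY -2): -4*-2=8, 7*-2=-14, -3*-2=6, 3*-2=-6, 5*-2=-10, -1*-2=2 -> [8, -14, 6, -6, -10, 2]
Stage 2 (SUM): sum[0..0]=8, sum[0..1]=-6, sum[0..2]=0, sum[0..3]=-6, sum[0..4]=-16, sum[0..5]=-14 -> [8, -6, 0, -6, -16, -14]
Stage 3 (CLIP -4 13): clip(8,-4,13)=8, clip(-6,-4,13)=-4, clip(0,-4,13)=0, clip(-6,-4,13)=-4, clip(-16,-4,13)=-4, clip(-14,-4,13)=-4 -> [8, -4, 0, -4, -4, -4]
Stage 4 (ABS): |8|=8, |-4|=4, |0|=0, |-4|=4, |-4|=4, |-4|=4 -> [8, 4, 0, 4, 4, 4]

Answer: 8 4 0 4 4 4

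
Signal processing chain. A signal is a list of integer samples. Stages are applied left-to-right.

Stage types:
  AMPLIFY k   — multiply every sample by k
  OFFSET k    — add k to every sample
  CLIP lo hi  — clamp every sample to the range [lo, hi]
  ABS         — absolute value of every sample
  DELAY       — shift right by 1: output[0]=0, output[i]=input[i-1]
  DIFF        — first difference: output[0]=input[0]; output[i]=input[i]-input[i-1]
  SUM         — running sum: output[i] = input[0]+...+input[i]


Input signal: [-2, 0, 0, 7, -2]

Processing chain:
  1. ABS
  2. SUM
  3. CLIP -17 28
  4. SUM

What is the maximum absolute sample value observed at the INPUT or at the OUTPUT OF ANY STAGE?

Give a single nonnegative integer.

Answer: 26

Derivation:
Input: [-2, 0, 0, 7, -2] (max |s|=7)
Stage 1 (ABS): |-2|=2, |0|=0, |0|=0, |7|=7, |-2|=2 -> [2, 0, 0, 7, 2] (max |s|=7)
Stage 2 (SUM): sum[0..0]=2, sum[0..1]=2, sum[0..2]=2, sum[0..3]=9, sum[0..4]=11 -> [2, 2, 2, 9, 11] (max |s|=11)
Stage 3 (CLIP -17 28): clip(2,-17,28)=2, clip(2,-17,28)=2, clip(2,-17,28)=2, clip(9,-17,28)=9, clip(11,-17,28)=11 -> [2, 2, 2, 9, 11] (max |s|=11)
Stage 4 (SUM): sum[0..0]=2, sum[0..1]=4, sum[0..2]=6, sum[0..3]=15, sum[0..4]=26 -> [2, 4, 6, 15, 26] (max |s|=26)
Overall max amplitude: 26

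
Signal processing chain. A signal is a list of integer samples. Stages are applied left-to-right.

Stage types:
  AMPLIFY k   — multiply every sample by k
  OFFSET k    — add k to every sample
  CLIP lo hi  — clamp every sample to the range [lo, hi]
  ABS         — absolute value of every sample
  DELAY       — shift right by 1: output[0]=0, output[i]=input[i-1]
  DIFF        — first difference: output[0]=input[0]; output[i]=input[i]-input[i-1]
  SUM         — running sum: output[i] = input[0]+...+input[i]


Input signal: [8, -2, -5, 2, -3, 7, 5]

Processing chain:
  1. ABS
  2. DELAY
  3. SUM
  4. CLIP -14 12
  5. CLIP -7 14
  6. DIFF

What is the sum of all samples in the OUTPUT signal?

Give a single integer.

Input: [8, -2, -5, 2, -3, 7, 5]
Stage 1 (ABS): |8|=8, |-2|=2, |-5|=5, |2|=2, |-3|=3, |7|=7, |5|=5 -> [8, 2, 5, 2, 3, 7, 5]
Stage 2 (DELAY): [0, 8, 2, 5, 2, 3, 7] = [0, 8, 2, 5, 2, 3, 7] -> [0, 8, 2, 5, 2, 3, 7]
Stage 3 (SUM): sum[0..0]=0, sum[0..1]=8, sum[0..2]=10, sum[0..3]=15, sum[0..4]=17, sum[0..5]=20, sum[0..6]=27 -> [0, 8, 10, 15, 17, 20, 27]
Stage 4 (CLIP -14 12): clip(0,-14,12)=0, clip(8,-14,12)=8, clip(10,-14,12)=10, clip(15,-14,12)=12, clip(17,-14,12)=12, clip(20,-14,12)=12, clip(27,-14,12)=12 -> [0, 8, 10, 12, 12, 12, 12]
Stage 5 (CLIP -7 14): clip(0,-7,14)=0, clip(8,-7,14)=8, clip(10,-7,14)=10, clip(12,-7,14)=12, clip(12,-7,14)=12, clip(12,-7,14)=12, clip(12,-7,14)=12 -> [0, 8, 10, 12, 12, 12, 12]
Stage 6 (DIFF): s[0]=0, 8-0=8, 10-8=2, 12-10=2, 12-12=0, 12-12=0, 12-12=0 -> [0, 8, 2, 2, 0, 0, 0]
Output sum: 12

Answer: 12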